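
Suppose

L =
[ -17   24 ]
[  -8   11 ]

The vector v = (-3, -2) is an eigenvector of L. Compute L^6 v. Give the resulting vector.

First find the eigenvalue: Lv = (3, 2) = -1·(-3, -2), so λ = -1.
Then L^6 v = λ^6·v = (-1)^6·(-3, -2) = 1·(-3, -2) = (-3, -2).

(-3, -2)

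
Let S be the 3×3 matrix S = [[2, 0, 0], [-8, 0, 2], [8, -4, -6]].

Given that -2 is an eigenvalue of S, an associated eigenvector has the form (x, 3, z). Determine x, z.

0, -3

We need (S + 2I)v = 0.
S + 2I = [[4, 0, 0], [-8, 2, 2], [8, -4, -4]].
Row 1: (4)·x + (0)·3 + (0)·z = 0
Row 2: (-8)·x + (2)·3 + (2)·z = 0
Row 3: (8)·x + (-4)·3 + (-4)·z = 0
Solving gives x = 0, z = -3.
Check: S·(0, 3, -3) = (0, -6, 6) = -2·(0, 3, -3).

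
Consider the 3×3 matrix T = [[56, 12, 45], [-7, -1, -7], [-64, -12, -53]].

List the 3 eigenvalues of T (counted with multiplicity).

The characteristic polynomial is p(μ) = det(μI - T).
Cofactor expansion gives p(μ) = μ^3 - 2μ^2 - 91μ - 88.
Since p(-1) = 0, μ = -1 is a root.
Dividing by (μ + 1) leaves μ^2 - 3μ - 88.
The quadratic factors as (μ + 8)·(μ - 11).
Eigenvalues: -8, -1, 11.

-8, -1, 11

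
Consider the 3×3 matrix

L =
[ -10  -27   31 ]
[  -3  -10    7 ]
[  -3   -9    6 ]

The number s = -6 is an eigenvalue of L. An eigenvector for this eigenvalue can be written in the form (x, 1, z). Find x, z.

1, 1

We need (L + 6I)v = 0.
L + 6I = [[-4, -27, 31], [-3, -4, 7], [-3, -9, 12]].
Row 1: (-4)·x + (-27)·1 + (31)·z = 0
Row 2: (-3)·x + (-4)·1 + (7)·z = 0
Row 3: (-3)·x + (-9)·1 + (12)·z = 0
Solving gives x = 1, z = 1.
Check: L·(1, 1, 1) = (-6, -6, -6) = -6·(1, 1, 1).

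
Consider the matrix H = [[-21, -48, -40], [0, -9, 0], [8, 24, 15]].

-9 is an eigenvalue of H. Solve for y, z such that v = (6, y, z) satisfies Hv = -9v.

We need (H + 9I)v = 0.
H + 9I = [[-12, -48, -40], [0, 0, 0], [8, 24, 24]].
Row 1: (-12)·6 + (-48)·y + (-40)·z = 0
Row 2: (0)·6 + (0)·y + (0)·z = 0
Row 3: (8)·6 + (24)·y + (24)·z = 0
Solving gives y = 1, z = -3.
Check: H·(6, 1, -3) = (-54, -9, 27) = -9·(6, 1, -3).

1, -3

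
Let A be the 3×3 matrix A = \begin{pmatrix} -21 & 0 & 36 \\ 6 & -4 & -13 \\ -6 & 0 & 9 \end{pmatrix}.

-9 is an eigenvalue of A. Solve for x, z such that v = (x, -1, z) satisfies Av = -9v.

3, 1

We need (A + 9I)v = 0.
A + 9I = [[-12, 0, 36], [6, 5, -13], [-6, 0, 18]].
Row 1: (-12)·x + (0)·-1 + (36)·z = 0
Row 2: (6)·x + (5)·-1 + (-13)·z = 0
Row 3: (-6)·x + (0)·-1 + (18)·z = 0
Solving gives x = 3, z = 1.
Check: A·(3, -1, 1) = (-27, 9, -9) = -9·(3, -1, 1).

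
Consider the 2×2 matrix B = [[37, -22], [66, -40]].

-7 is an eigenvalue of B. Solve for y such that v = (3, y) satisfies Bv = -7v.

6

We need (B + 7I)v = 0.
B + 7I = [[44, -22], [66, -33]].
Row 1: (44)·3 + (-22)·y = 0
Row 2: (66)·3 + (-33)·y = 0
Solving gives y = 6.
Check: B·(3, 6) = (-21, -42) = -7·(3, 6).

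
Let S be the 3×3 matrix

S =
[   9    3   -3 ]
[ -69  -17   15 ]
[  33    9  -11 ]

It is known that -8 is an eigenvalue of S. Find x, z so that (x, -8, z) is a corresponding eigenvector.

3, 9

We need (S + 8I)v = 0.
S + 8I = [[17, 3, -3], [-69, -9, 15], [33, 9, -3]].
Row 1: (17)·x + (3)·-8 + (-3)·z = 0
Row 2: (-69)·x + (-9)·-8 + (15)·z = 0
Row 3: (33)·x + (9)·-8 + (-3)·z = 0
Solving gives x = 3, z = 9.
Check: S·(3, -8, 9) = (-24, 64, -72) = -8·(3, -8, 9).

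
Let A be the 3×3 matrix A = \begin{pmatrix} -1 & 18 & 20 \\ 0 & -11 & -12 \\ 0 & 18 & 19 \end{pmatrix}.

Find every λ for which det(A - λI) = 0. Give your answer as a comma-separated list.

-1, 1, 7

Compute the characteristic polynomial p(s) = det(sI - A).
Expanding the 3×3 determinant: p(s) = s^3 - 7s^2 - s + 7.
Try s = 1: p(1) = 0, so 1 is a root.
Factor out (s - 1): p(s) = (s - 1)·(s^2 - 6s - 7).
The quadratic factors as (s + 1)·(s - 7).
Eigenvalues: -1, 1, 7.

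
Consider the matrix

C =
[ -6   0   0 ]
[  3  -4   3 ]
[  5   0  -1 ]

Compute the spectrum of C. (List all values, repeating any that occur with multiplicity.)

The characteristic polynomial is p(r) = det(rI - C).
Expanding the 3×3 determinant: p(r) = r^3 + 11r^2 + 34r + 24.
Since p(-4) = 0, r = -4 is a root.
Factor out (r + 4): p(r) = (r + 4)·(r^2 + 7r + 6).
The quadratic factors as (r + 6)·(r + 1).
Eigenvalues: -6, -4, -1.

-6, -4, -1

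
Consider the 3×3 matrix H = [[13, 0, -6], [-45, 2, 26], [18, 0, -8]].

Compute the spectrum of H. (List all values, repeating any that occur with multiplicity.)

Set up det(λI - H) = 0.
Expanding along the first row, p(λ) = λ^3 - 7λ^2 + 14λ - 8.
Since p(1) = 0, λ = 1 is a root.
Dividing by (λ - 1) leaves λ^2 - 6λ + 8.
The quadratic factors as (λ - 2)·(λ - 4).
Eigenvalues: 1, 2, 4.

1, 2, 4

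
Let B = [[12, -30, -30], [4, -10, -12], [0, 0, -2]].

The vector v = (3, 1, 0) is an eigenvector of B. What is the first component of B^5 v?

96

First find the eigenvalue: Bv = (6, 2, 0) = 2·(3, 1, 0), so λ = 2.
Then B^5 v = λ^5·v = 2^5·(3, 1, 0) = 32·(3, 1, 0) = (96, 32, 0).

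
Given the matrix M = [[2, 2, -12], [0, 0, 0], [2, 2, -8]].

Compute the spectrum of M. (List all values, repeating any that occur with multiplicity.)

Compute the characteristic polynomial p(λ) = det(λI - M).
Expanding the 3×3 determinant: p(λ) = λ^3 + 6λ^2 + 8λ.
Since p(-2) = 0, λ = -2 is a root.
Dividing by (λ + 2) leaves λ^2 + 4λ.
The quadratic factors as (λ + 4)·λ.
Eigenvalues: -4, -2, 0.

-4, -2, 0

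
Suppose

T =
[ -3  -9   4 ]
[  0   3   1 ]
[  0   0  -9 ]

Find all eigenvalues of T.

T is upper triangular, so its eigenvalues are the diagonal entries.
Diagonal: -3, 3, -9.

-9, -3, 3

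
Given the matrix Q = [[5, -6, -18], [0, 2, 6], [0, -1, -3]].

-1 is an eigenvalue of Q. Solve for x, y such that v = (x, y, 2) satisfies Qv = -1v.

We need (Q + 1I)v = 0.
Q + 1I = [[6, -6, -18], [0, 3, 6], [0, -1, -2]].
Row 1: (6)·x + (-6)·y + (-18)·2 = 0
Row 2: (0)·x + (3)·y + (6)·2 = 0
Row 3: (0)·x + (-1)·y + (-2)·2 = 0
Solving gives x = 2, y = -4.
Check: Q·(2, -4, 2) = (-2, 4, -2) = -1·(2, -4, 2).

2, -4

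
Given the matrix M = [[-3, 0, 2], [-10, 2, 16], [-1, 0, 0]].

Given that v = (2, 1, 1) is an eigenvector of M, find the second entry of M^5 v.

First find the eigenvalue: Mv = (-4, -2, -2) = -2·(2, 1, 1), so λ = -2.
Then M^5 v = λ^5·v = (-2)^5·(2, 1, 1) = -32·(2, 1, 1) = (-64, -32, -32).

-32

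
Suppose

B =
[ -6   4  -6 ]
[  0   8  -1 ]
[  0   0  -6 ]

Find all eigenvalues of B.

B is upper triangular, so its eigenvalues are the diagonal entries.
Diagonal: -6, 8, -6.

-6, -6, 8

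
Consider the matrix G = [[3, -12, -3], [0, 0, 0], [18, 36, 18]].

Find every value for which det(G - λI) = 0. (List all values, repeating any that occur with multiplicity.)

Set up det(rI - G) = 0.
Expanding the 3×3 determinant: p(r) = r^3 - 21r^2 + 108r.
Since p(0) = 0, r = 0 is a root.
Dividing by r leaves r^2 - 21r + 108.
The quadratic factors as (r - 9)·(r - 12).
Eigenvalues: 0, 9, 12.

0, 9, 12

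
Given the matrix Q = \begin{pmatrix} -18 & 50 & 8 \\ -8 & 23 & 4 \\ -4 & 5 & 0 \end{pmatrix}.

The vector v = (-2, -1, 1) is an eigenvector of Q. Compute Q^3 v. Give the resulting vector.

First find the eigenvalue: Qv = (-6, -3, 3) = 3·(-2, -1, 1), so λ = 3.
Then Q^3 v = λ^3·v = 3^3·(-2, -1, 1) = 27·(-2, -1, 1) = (-54, -27, 27).

(-54, -27, 27)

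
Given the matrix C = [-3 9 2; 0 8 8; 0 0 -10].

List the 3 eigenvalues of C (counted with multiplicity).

C is upper triangular, so its eigenvalues are the diagonal entries.
Diagonal: -3, 8, -10.

-10, -3, 8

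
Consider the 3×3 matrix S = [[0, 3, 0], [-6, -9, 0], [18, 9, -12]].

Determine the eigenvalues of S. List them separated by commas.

-12, -6, -3

Compute the characteristic polynomial p(lambda) = det(lambda·I - S).
Expanding along the first row, p(lambda) = lambda^3 + 21·lambda^2 + 126·lambda + 216.
Since p(-12) = 0, lambda = -12 is a root.
Factor out (lambda + 12): p(lambda) = (lambda + 12)·(lambda^2 + 9·lambda + 18).
The quadratic factors as (lambda + 6)·(lambda + 3).
Eigenvalues: -12, -6, -3.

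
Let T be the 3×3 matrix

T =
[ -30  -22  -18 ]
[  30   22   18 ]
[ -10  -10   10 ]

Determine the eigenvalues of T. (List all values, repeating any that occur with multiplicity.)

Compute the characteristic polynomial p(s) = det(sI - T).
Expanding along the first row, p(s) = s^3 - 2s^2 - 80s.
Try s = 0: p(0) = 0, so 0 is a root.
Factor out s: p(s) = s·(s^2 - 2s - 80).
The quadratic factors as (s + 8)·(s - 10).
Eigenvalues: -8, 0, 10.

-8, 0, 10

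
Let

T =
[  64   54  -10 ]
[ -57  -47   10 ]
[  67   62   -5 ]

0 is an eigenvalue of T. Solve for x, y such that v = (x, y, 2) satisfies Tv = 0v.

We need (T)v = 0.
T = [[64, 54, -10], [-57, -47, 10], [67, 62, -5]].
Row 1: (64)·x + (54)·y + (-10)·2 = 0
Row 2: (-57)·x + (-47)·y + (10)·2 = 0
Row 3: (67)·x + (62)·y + (-5)·2 = 0
Solving gives x = 2, y = -2.
Check: T·(2, -2, 2) = (0, 0, 0) = 0·(2, -2, 2).

2, -2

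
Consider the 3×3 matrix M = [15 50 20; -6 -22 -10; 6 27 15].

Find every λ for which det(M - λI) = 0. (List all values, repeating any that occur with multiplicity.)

Set up det(μI - M) = 0.
Expanding along the first row, p(μ) = μ^3 - 8μ^2 + 15μ.
Try μ = 5: p(5) = 0, so 5 is a root.
Dividing by (μ - 5) leaves μ^2 - 3μ.
The quadratic factors as μ·(μ - 3).
Eigenvalues: 0, 3, 5.

0, 3, 5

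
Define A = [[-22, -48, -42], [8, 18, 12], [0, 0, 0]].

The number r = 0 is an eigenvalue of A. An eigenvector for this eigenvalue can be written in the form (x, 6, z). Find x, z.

We need (A)v = 0.
A = [[-22, -48, -42], [8, 18, 12], [0, 0, 0]].
Row 1: (-22)·x + (-48)·6 + (-42)·z = 0
Row 2: (8)·x + (18)·6 + (12)·z = 0
Row 3: (0)·x + (0)·6 + (0)·z = 0
Solving gives x = -15, z = 1.
Check: A·(-15, 6, 1) = (0, 0, 0) = 0·(-15, 6, 1).

-15, 1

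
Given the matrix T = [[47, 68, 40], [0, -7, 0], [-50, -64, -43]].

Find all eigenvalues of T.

-7, -3, 7

Set up det(sI - T) = 0.
Expanding along the first row, p(s) = s^3 + 3s^2 - 49s - 147.
Try s = -7: p(-7) = 0, so -7 is a root.
Dividing by (s + 7) leaves s^2 - 4s - 21.
The quadratic factors as (s + 3)·(s - 7).
Eigenvalues: -7, -3, 7.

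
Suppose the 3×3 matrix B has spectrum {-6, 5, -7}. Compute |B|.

210

det(B) is the product of the eigenvalues: (-6) · (5) · (-7) = 210.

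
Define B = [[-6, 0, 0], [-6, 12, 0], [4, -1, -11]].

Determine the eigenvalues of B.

-11, -6, 12

B is lower triangular, so its eigenvalues are the diagonal entries.
Diagonal: -6, 12, -11.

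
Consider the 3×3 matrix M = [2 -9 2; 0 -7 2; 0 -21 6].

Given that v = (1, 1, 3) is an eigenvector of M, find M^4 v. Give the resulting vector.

(1, 1, 3)

First find the eigenvalue: Mv = (-1, -1, -3) = -1·(1, 1, 3), so λ = -1.
Then M^4 v = λ^4·v = (-1)^4·(1, 1, 3) = 1·(1, 1, 3) = (1, 1, 3).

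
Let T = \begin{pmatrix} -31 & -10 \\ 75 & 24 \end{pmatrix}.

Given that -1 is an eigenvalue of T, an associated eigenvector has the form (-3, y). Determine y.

9

We need (T + 1I)v = 0.
T + 1I = [[-30, -10], [75, 25]].
Row 1: (-30)·-3 + (-10)·y = 0
Row 2: (75)·-3 + (25)·y = 0
Solving gives y = 9.
Check: T·(-3, 9) = (3, -9) = -1·(-3, 9).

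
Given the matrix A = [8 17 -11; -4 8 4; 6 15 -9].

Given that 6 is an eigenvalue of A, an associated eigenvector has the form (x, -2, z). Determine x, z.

We need (A - 6I)v = 0.
A - 6I = [[2, 17, -11], [-4, 2, 4], [6, 15, -15]].
Row 1: (2)·x + (17)·-2 + (-11)·z = 0
Row 2: (-4)·x + (2)·-2 + (4)·z = 0
Row 3: (6)·x + (15)·-2 + (-15)·z = 0
Solving gives x = -5, z = -4.
Check: A·(-5, -2, -4) = (-30, -12, -24) = 6·(-5, -2, -4).

-5, -4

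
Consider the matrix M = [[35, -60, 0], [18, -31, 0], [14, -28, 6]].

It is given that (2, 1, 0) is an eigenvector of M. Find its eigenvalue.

Compute Mv: M·(2, 1, 0) = (10, 5, 0).
Since Mv = λv, compare component 1: 10 = λ·2, so λ = 5.

5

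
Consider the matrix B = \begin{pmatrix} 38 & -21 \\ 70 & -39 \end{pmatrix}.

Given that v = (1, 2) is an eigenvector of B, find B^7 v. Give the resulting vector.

(-16384, -32768)

First find the eigenvalue: Bv = (-4, -8) = -4·(1, 2), so λ = -4.
Then B^7 v = λ^7·v = (-4)^7·(1, 2) = -16384·(1, 2) = (-16384, -32768).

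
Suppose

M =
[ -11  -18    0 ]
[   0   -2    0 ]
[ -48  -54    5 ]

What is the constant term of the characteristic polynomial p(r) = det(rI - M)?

p(0) = det(0·I − M) = det(−M) = (−1)^3·det(M).
det(M) = 110, so p(0) = -110.

-110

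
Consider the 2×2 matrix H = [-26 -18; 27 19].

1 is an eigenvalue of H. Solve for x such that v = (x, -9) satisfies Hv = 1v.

We need (H - 1I)v = 0.
H - 1I = [[-27, -18], [27, 18]].
Row 1: (-27)·x + (-18)·-9 = 0
Row 2: (27)·x + (18)·-9 = 0
Solving gives x = 6.
Check: H·(6, -9) = (6, -9) = 1·(6, -9).

6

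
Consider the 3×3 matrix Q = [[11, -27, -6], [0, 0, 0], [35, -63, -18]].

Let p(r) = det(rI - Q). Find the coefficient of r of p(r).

p(r) = r^3 + 7r^2 + 12r.
The coefficient of r is 12.

12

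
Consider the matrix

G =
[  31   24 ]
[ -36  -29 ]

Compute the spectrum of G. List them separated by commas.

det(G - λI) = (31 - λ)(-29 - λ) - (24)·(-36) = λ^2 - 2λ - 35.
This factors as (λ + 5)·(λ - 7) = 0.
Eigenvalues: -5, 7.

-5, 7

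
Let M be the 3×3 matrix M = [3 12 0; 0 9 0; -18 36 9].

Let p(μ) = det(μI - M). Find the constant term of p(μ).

p(μ) = μ^3 - 21μ^2 + 135μ - 243.
The constant term is -243.

-243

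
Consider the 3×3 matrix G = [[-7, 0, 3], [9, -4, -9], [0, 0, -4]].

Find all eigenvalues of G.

-7, -4, -4

Compute the characteristic polynomial p(r) = det(rI - G).
Expanding the 3×3 determinant: p(r) = r^3 + 15r^2 + 72r + 112.
Try r = -4: p(-4) = 0, so -4 is a root.
Factor out (r + 4): p(r) = (r + 4)·(r^2 + 11r + 28).
The quadratic factors as (r + 7)·(r + 4).
Eigenvalues: -7, -4, -4.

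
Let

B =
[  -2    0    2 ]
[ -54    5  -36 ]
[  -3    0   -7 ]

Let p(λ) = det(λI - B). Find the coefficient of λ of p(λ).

-25

p(λ) = λ^3 + 4λ^2 - 25λ - 100.
The coefficient of λ is -25.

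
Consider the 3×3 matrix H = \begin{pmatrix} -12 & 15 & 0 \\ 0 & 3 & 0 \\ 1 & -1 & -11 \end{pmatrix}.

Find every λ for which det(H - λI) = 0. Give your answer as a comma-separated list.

-12, -11, 3

Set up det(λI - H) = 0.
Cofactor expansion gives p(λ) = λ^3 + 20λ^2 + 63λ - 396.
Try λ = -11: p(-11) = 0, so -11 is a root.
Factor out (λ + 11): p(λ) = (λ + 11)·(λ^2 + 9λ - 36).
The quadratic factors as (λ + 12)·(λ - 3).
Eigenvalues: -12, -11, 3.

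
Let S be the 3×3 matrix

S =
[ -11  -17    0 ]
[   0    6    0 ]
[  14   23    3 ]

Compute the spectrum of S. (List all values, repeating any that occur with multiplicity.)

The characteristic polynomial is p(t) = det(tI - S).
Cofactor expansion gives p(t) = t^3 + 2t^2 - 81t + 198.
Rational-root test: t = 3 gives p(3) = 0.
Dividing by (t - 3) leaves t^2 + 5t - 66.
The quadratic factors as (t + 11)·(t - 6).
Eigenvalues: -11, 3, 6.

-11, 3, 6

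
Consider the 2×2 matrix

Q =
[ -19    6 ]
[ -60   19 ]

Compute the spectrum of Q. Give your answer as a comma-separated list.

det(Q - sI) = (-19 - s)(19 - s) - (6)·(-60) = s^2 - 1.
This factors as (s + 1)·(s - 1) = 0.
Eigenvalues: -1, 1.

-1, 1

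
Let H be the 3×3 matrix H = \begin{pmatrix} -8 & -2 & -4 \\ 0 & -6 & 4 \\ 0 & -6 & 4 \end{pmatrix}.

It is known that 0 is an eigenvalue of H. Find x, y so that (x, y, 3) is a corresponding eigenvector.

We need (H)v = 0.
H = [[-8, -2, -4], [0, -6, 4], [0, -6, 4]].
Row 1: (-8)·x + (-2)·y + (-4)·3 = 0
Row 2: (0)·x + (-6)·y + (4)·3 = 0
Row 3: (0)·x + (-6)·y + (4)·3 = 0
Solving gives x = -2, y = 2.
Check: H·(-2, 2, 3) = (0, 0, 0) = 0·(-2, 2, 3).

-2, 2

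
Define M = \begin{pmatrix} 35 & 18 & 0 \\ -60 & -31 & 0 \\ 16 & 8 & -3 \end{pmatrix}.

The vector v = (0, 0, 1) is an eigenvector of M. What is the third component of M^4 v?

81

First find the eigenvalue: Mv = (0, 0, -3) = -3·(0, 0, 1), so λ = -3.
Then M^4 v = λ^4·v = (-3)^4·(0, 0, 1) = 81·(0, 0, 1) = (0, 0, 81).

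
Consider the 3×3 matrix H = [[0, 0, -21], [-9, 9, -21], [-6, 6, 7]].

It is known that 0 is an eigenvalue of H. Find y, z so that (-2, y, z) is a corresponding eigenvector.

We need (H)v = 0.
H = [[0, 0, -21], [-9, 9, -21], [-6, 6, 7]].
Row 1: (0)·-2 + (0)·y + (-21)·z = 0
Row 2: (-9)·-2 + (9)·y + (-21)·z = 0
Row 3: (-6)·-2 + (6)·y + (7)·z = 0
Solving gives y = -2, z = 0.
Check: H·(-2, -2, 0) = (0, 0, 0) = 0·(-2, -2, 0).

-2, 0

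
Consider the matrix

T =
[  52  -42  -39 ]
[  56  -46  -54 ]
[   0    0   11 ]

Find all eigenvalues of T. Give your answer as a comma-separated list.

The characteristic polynomial is p(μ) = det(μI - T).
Expanding along the first row, p(μ) = μ^3 - 17μ^2 + 26μ + 440.
Rational-root test: μ = -4 gives p(-4) = 0.
Dividing by (μ + 4) leaves μ^2 - 21μ + 110.
The quadratic factors as (μ - 10)·(μ - 11).
Eigenvalues: -4, 10, 11.

-4, 10, 11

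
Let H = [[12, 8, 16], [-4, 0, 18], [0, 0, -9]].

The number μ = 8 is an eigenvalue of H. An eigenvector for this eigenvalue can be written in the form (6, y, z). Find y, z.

We need (H - 8I)v = 0.
H - 8I = [[4, 8, 16], [-4, -8, 18], [0, 0, -17]].
Row 1: (4)·6 + (8)·y + (16)·z = 0
Row 2: (-4)·6 + (-8)·y + (18)·z = 0
Row 3: (0)·6 + (0)·y + (-17)·z = 0
Solving gives y = -3, z = 0.
Check: H·(6, -3, 0) = (48, -24, 0) = 8·(6, -3, 0).

-3, 0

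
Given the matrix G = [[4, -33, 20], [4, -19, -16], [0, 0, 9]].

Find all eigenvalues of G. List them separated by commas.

Set up det(tI - G) = 0.
Expanding along the first row, p(t) = t^3 + 6t^2 - 79t - 504.
Try t = -7: p(-7) = 0, so -7 is a root.
Factor out (t + 7): p(t) = (t + 7)·(t^2 - t - 72).
The quadratic factors as (t + 8)·(t - 9).
Eigenvalues: -8, -7, 9.

-8, -7, 9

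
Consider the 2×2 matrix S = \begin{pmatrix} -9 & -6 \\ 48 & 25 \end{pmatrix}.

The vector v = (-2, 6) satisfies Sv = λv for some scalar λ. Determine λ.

9

Compute Sv: S·(-2, 6) = (-18, 54).
Since Sv = λv, compare component 1: -18 = λ·-2, so λ = 9.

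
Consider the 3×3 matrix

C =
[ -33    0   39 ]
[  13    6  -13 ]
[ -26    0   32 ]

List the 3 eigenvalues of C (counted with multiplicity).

-7, 6, 6

Compute the characteristic polynomial p(s) = det(sI - C).
Expanding the 3×3 determinant: p(s) = s^3 - 5s^2 - 48s + 252.
Try s = -7: p(-7) = 0, so -7 is a root.
Factor out (s + 7): p(s) = (s + 7)·(s^2 - 12s + 36).
The quadratic factor is (s - 6)^2.
Eigenvalues: -7, 6, 6.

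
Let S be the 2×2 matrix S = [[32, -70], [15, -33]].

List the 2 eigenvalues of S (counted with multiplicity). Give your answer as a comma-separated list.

det(S - μI) = (32 - μ)(-33 - μ) - (-70)·(15) = μ^2 + μ - 6.
This factors as (μ + 3)·(μ - 2) = 0.
Eigenvalues: -3, 2.

-3, 2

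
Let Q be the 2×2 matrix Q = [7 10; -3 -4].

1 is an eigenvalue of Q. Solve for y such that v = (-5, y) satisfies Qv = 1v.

We need (Q - 1I)v = 0.
Q - 1I = [[6, 10], [-3, -5]].
Row 1: (6)·-5 + (10)·y = 0
Row 2: (-3)·-5 + (-5)·y = 0
Solving gives y = 3.
Check: Q·(-5, 3) = (-5, 3) = 1·(-5, 3).

3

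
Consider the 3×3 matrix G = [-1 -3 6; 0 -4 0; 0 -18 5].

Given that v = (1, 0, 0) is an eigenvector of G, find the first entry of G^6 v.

1

First find the eigenvalue: Gv = (-1, 0, 0) = -1·(1, 0, 0), so λ = -1.
Then G^6 v = λ^6·v = (-1)^6·(1, 0, 0) = 1·(1, 0, 0) = (1, 0, 0).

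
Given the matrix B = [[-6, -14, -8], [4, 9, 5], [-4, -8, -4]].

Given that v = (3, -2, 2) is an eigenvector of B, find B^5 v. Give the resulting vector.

First find the eigenvalue: Bv = (-6, 4, -4) = -2·(3, -2, 2), so λ = -2.
Then B^5 v = λ^5·v = (-2)^5·(3, -2, 2) = -32·(3, -2, 2) = (-96, 64, -64).

(-96, 64, -64)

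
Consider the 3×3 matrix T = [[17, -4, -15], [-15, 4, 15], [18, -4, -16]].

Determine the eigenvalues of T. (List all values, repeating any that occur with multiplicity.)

-1, 2, 4

Compute the characteristic polynomial p(t) = det(tI - T).
Expanding along the first row, p(t) = t^3 - 5t^2 + 2t + 8.
Try t = -1: p(-1) = 0, so -1 is a root.
Dividing by (t + 1) leaves t^2 - 6t + 8.
The quadratic factors as (t - 2)·(t - 4).
Eigenvalues: -1, 2, 4.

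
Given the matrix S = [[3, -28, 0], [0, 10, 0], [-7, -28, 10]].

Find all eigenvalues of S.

The characteristic polynomial is p(lambda) = det(lambda·I - S).
Expanding along the first row, p(lambda) = lambda^3 - 23·lambda^2 + 160·lambda - 300.
Rational-root test: lambda = 10 gives p(10) = 0.
Factor out (lambda - 10): p(lambda) = (lambda - 10)·(lambda^2 - 13·lambda + 30).
The quadratic factors as (lambda - 3)·(lambda - 10).
Eigenvalues: 3, 10, 10.

3, 10, 10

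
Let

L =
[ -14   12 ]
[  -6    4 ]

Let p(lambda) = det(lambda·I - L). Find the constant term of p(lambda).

16

p(lambda) = lambda^2 + 10·lambda + 16.
The constant term is 16.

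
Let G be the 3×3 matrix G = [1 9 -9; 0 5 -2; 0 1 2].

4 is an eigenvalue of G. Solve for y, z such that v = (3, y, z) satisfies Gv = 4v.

We need (G - 4I)v = 0.
G - 4I = [[-3, 9, -9], [0, 1, -2], [0, 1, -2]].
Row 1: (-3)·3 + (9)·y + (-9)·z = 0
Row 2: (0)·3 + (1)·y + (-2)·z = 0
Row 3: (0)·3 + (1)·y + (-2)·z = 0
Solving gives y = 2, z = 1.
Check: G·(3, 2, 1) = (12, 8, 4) = 4·(3, 2, 1).

2, 1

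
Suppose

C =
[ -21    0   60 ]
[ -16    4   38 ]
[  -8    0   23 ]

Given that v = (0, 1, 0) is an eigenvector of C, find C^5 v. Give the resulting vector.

(0, 1024, 0)

First find the eigenvalue: Cv = (0, 4, 0) = 4·(0, 1, 0), so λ = 4.
Then C^5 v = λ^5·v = 4^5·(0, 1, 0) = 1024·(0, 1, 0) = (0, 1024, 0).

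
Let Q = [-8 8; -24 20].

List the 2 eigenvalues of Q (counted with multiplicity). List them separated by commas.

det(Q - sI) = (-8 - s)(20 - s) - (8)·(-24) = s^2 - 12s + 32.
This factors as (s - 4)·(s - 8) = 0.
Eigenvalues: 4, 8.

4, 8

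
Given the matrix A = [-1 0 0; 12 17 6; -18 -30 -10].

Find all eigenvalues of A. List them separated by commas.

The characteristic polynomial is p(λ) = det(λI - A).
Expanding the 3×3 determinant: p(λ) = λ^3 - 6λ^2 + 3λ + 10.
Try λ = -1: p(-1) = 0, so -1 is a root.
Factor out (λ + 1): p(λ) = (λ + 1)·(λ^2 - 7λ + 10).
The quadratic factors as (λ - 2)·(λ - 5).
Eigenvalues: -1, 2, 5.

-1, 2, 5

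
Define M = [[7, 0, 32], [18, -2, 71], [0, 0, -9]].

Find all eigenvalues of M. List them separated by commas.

The characteristic polynomial is p(λ) = det(λI - M).
Expanding along the first row, p(λ) = λ^3 + 4λ^2 - 59λ - 126.
Since p(-2) = 0, λ = -2 is a root.
Factor out (λ + 2): p(λ) = (λ + 2)·(λ^2 + 2λ - 63).
The quadratic factors as (λ + 9)·(λ - 7).
Eigenvalues: -9, -2, 7.

-9, -2, 7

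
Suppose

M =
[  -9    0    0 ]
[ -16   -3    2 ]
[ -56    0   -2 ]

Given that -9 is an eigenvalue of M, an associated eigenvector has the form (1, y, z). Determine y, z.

We need (M + 9I)v = 0.
M + 9I = [[0, 0, 0], [-16, 6, 2], [-56, 0, 7]].
Row 1: (0)·1 + (0)·y + (0)·z = 0
Row 2: (-16)·1 + (6)·y + (2)·z = 0
Row 3: (-56)·1 + (0)·y + (7)·z = 0
Solving gives y = 0, z = 8.
Check: M·(1, 0, 8) = (-9, 0, -72) = -9·(1, 0, 8).

0, 8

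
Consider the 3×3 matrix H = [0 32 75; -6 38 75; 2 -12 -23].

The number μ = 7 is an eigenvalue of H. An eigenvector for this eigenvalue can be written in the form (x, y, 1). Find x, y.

We need (H - 7I)v = 0.
H - 7I = [[-7, 32, 75], [-6, 31, 75], [2, -12, -30]].
Row 1: (-7)·x + (32)·y + (75)·1 = 0
Row 2: (-6)·x + (31)·y + (75)·1 = 0
Row 3: (2)·x + (-12)·y + (-30)·1 = 0
Solving gives x = -3, y = -3.
Check: H·(-3, -3, 1) = (-21, -21, 7) = 7·(-3, -3, 1).

-3, -3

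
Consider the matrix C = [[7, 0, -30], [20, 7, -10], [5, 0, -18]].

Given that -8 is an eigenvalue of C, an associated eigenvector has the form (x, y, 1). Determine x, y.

We need (C + 8I)v = 0.
C + 8I = [[15, 0, -30], [20, 15, -10], [5, 0, -10]].
Row 1: (15)·x + (0)·y + (-30)·1 = 0
Row 2: (20)·x + (15)·y + (-10)·1 = 0
Row 3: (5)·x + (0)·y + (-10)·1 = 0
Solving gives x = 2, y = -2.
Check: C·(2, -2, 1) = (-16, 16, -8) = -8·(2, -2, 1).

2, -2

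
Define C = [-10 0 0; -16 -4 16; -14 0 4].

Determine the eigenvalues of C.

-10, -4, 4

Set up det(tI - C) = 0.
Expanding the 3×3 determinant: p(t) = t^3 + 10t^2 - 16t - 160.
Since p(4) = 0, t = 4 is a root.
Factor out (t - 4): p(t) = (t - 4)·(t^2 + 14t + 40).
The quadratic factors as (t + 10)·(t + 4).
Eigenvalues: -10, -4, 4.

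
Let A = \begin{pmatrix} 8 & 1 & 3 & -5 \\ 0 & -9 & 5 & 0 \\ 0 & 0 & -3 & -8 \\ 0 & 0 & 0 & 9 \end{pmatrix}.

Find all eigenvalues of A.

A is upper triangular, so its eigenvalues are the diagonal entries.
Diagonal: 8, -9, -3, 9.

-9, -3, 8, 9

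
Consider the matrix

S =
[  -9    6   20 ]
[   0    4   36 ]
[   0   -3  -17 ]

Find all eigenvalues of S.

-9, -8, -5

Compute the characteristic polynomial p(λ) = det(λI - S).
Expanding the 3×3 determinant: p(λ) = λ^3 + 22λ^2 + 157λ + 360.
Rational-root test: λ = -5 gives p(-5) = 0.
Factor out (λ + 5): p(λ) = (λ + 5)·(λ^2 + 17λ + 72).
The quadratic factors as (λ + 9)·(λ + 8).
Eigenvalues: -9, -8, -5.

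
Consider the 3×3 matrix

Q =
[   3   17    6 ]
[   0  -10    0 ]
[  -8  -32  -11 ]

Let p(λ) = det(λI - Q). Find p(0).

150

p(0) = det(0·I − Q) = det(−Q) = (−1)^3·det(Q).
det(Q) = -150, so p(0) = 150.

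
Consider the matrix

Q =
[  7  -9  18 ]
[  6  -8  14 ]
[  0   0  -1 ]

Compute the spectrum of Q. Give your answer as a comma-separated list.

-2, -1, 1

The characteristic polynomial is p(s) = det(sI - Q).
Expanding along the first row, p(s) = s^3 + 2s^2 - s - 2.
Since p(-2) = 0, s = -2 is a root.
Factor out (s + 2): p(s) = (s + 2)·(s^2 - 1).
The quadratic factors as (s + 1)·(s - 1).
Eigenvalues: -2, -1, 1.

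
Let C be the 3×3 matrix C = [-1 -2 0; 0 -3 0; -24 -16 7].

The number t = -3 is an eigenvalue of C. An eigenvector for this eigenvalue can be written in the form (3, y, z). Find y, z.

We need (C + 3I)v = 0.
C + 3I = [[2, -2, 0], [0, 0, 0], [-24, -16, 10]].
Row 1: (2)·3 + (-2)·y + (0)·z = 0
Row 2: (0)·3 + (0)·y + (0)·z = 0
Row 3: (-24)·3 + (-16)·y + (10)·z = 0
Solving gives y = 3, z = 12.
Check: C·(3, 3, 12) = (-9, -9, -36) = -3·(3, 3, 12).

3, 12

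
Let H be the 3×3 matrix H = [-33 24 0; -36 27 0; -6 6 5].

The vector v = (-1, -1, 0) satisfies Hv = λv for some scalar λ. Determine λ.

Compute Hv: H·(-1, -1, 0) = (9, 9, 0).
Since Hv = λv, compare component 1: 9 = λ·-1, so λ = -9.

-9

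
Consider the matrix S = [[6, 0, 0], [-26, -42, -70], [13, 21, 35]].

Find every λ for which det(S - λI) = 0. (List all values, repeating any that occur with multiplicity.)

-7, 0, 6

Set up det(λI - S) = 0.
Expanding the 3×3 determinant: p(λ) = λ^3 + λ^2 - 42λ.
Since p(-7) = 0, λ = -7 is a root.
Dividing by (λ + 7) leaves λ^2 - 6λ.
The quadratic factors as λ·(λ - 6).
Eigenvalues: -7, 0, 6.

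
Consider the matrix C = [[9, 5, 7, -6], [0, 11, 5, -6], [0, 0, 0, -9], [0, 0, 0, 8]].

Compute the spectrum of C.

C is upper triangular, so its eigenvalues are the diagonal entries.
Diagonal: 9, 11, 0, 8.

0, 8, 9, 11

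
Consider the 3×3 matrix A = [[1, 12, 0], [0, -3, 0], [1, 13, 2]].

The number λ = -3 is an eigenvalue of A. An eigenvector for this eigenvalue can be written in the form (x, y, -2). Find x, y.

-3, 1

We need (A + 3I)v = 0.
A + 3I = [[4, 12, 0], [0, 0, 0], [1, 13, 5]].
Row 1: (4)·x + (12)·y + (0)·-2 = 0
Row 2: (0)·x + (0)·y + (0)·-2 = 0
Row 3: (1)·x + (13)·y + (5)·-2 = 0
Solving gives x = -3, y = 1.
Check: A·(-3, 1, -2) = (9, -3, 6) = -3·(-3, 1, -2).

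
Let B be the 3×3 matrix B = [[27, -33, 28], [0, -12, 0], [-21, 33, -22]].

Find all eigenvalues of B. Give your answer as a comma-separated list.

The characteristic polynomial is p(μ) = det(μI - B).
Expanding the 3×3 determinant: p(μ) = μ^3 + 7μ^2 - 66μ - 72.
Rational-root test: μ = -12 gives p(-12) = 0.
Factor out (μ + 12): p(μ) = (μ + 12)·(μ^2 - 5μ - 6).
The quadratic factors as (μ + 1)·(μ - 6).
Eigenvalues: -12, -1, 6.

-12, -1, 6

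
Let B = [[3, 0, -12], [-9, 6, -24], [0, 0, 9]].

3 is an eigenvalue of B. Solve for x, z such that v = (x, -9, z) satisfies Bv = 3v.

-3, 0

We need (B - 3I)v = 0.
B - 3I = [[0, 0, -12], [-9, 3, -24], [0, 0, 6]].
Row 1: (0)·x + (0)·-9 + (-12)·z = 0
Row 2: (-9)·x + (3)·-9 + (-24)·z = 0
Row 3: (0)·x + (0)·-9 + (6)·z = 0
Solving gives x = -3, z = 0.
Check: B·(-3, -9, 0) = (-9, -27, 0) = 3·(-3, -9, 0).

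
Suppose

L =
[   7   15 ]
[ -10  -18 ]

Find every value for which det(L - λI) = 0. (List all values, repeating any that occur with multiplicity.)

-8, -3

det(L - sI) = (7 - s)(-18 - s) - (15)·(-10) = s^2 + 11s + 24.
This factors as (s + 8)·(s + 3) = 0.
Eigenvalues: -8, -3.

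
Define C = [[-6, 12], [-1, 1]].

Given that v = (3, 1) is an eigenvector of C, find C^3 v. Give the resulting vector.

(-24, -8)

First find the eigenvalue: Cv = (-6, -2) = -2·(3, 1), so λ = -2.
Then C^3 v = λ^3·v = (-2)^3·(3, 1) = -8·(3, 1) = (-24, -8).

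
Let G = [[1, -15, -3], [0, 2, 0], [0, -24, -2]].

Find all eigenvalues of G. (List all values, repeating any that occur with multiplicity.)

The characteristic polynomial is p(λ) = det(λI - G).
Expanding along the first row, p(λ) = λ^3 - λ^2 - 4λ + 4.
Since p(-2) = 0, λ = -2 is a root.
Dividing by (λ + 2) leaves λ^2 - 3λ + 2.
The quadratic factors as (λ - 1)·(λ - 2).
Eigenvalues: -2, 1, 2.

-2, 1, 2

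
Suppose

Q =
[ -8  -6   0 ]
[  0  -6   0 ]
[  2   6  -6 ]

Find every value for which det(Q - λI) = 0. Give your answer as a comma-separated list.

-8, -6, -6

Set up det(μI - Q) = 0.
Cofactor expansion gives p(μ) = μ^3 + 20μ^2 + 132μ + 288.
Try μ = -8: p(-8) = 0, so -8 is a root.
Factor out (μ + 8): p(μ) = (μ + 8)·(μ^2 + 12μ + 36).
The quadratic factor is (μ + 6)^2.
Eigenvalues: -8, -6, -6.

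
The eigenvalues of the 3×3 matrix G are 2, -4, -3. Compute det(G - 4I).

If G has eigenvalues 2, -4, -3, then G - 4I has eigenvalues -2, -8, -7.
det(G - 4I) = (-2) · (-8) · (-7) = -112.

-112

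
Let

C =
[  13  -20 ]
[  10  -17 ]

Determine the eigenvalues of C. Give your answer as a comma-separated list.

det(C - μI) = (13 - μ)(-17 - μ) - (-20)·(10) = μ^2 + 4μ - 21.
This factors as (μ + 7)·(μ - 3) = 0.
Eigenvalues: -7, 3.

-7, 3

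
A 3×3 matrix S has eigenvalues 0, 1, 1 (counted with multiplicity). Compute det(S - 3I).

-12

If S has eigenvalues 0, 1, 1, then S - 3I has eigenvalues -3, -2, -2.
det(S - 3I) = (-3) · (-2) · (-2) = -12.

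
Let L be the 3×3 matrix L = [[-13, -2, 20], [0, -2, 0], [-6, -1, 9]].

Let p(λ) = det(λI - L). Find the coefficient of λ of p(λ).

11

p(λ) = λ^3 + 6λ^2 + 11λ + 6.
The coefficient of λ is 11.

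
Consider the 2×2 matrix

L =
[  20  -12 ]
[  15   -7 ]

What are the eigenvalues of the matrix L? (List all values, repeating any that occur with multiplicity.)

det(L - tI) = (20 - t)(-7 - t) - (-12)·(15) = t^2 - 13t + 40.
This factors as (t - 5)·(t - 8) = 0.
Eigenvalues: 5, 8.

5, 8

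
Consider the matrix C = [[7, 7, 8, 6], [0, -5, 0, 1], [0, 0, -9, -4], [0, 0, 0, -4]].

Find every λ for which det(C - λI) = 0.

-9, -5, -4, 7

C is upper triangular, so its eigenvalues are the diagonal entries.
Diagonal: 7, -5, -9, -4.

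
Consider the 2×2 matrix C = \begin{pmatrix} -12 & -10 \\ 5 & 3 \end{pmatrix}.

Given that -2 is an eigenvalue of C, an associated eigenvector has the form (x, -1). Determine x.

1

We need (C + 2I)v = 0.
C + 2I = [[-10, -10], [5, 5]].
Row 1: (-10)·x + (-10)·-1 = 0
Row 2: (5)·x + (5)·-1 = 0
Solving gives x = 1.
Check: C·(1, -1) = (-2, 2) = -2·(1, -1).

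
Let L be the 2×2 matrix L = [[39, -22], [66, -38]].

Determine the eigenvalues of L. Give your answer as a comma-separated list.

-5, 6

det(L - lambda·I) = (39 - lambda)(-38 - lambda) - (-22)·(66) = lambda^2 - lambda - 30.
This factors as (lambda + 5)·(lambda - 6) = 0.
Eigenvalues: -5, 6.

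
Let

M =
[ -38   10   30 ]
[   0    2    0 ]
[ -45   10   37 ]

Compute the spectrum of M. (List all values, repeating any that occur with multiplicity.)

Set up det(lambda·I - M) = 0.
Expanding along the first row, p(lambda) = lambda^3 - lambda^2 - 58·lambda + 112.
Since p(-8) = 0, lambda = -8 is a root.
Factor out (lambda + 8): p(lambda) = (lambda + 8)·(lambda^2 - 9·lambda + 14).
The quadratic factors as (lambda - 2)·(lambda - 7).
Eigenvalues: -8, 2, 7.

-8, 2, 7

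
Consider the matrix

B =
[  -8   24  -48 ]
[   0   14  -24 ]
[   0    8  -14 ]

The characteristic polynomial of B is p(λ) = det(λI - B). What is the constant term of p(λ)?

-32

p(λ) = λ^3 + 8λ^2 - 4λ - 32.
The constant term is -32.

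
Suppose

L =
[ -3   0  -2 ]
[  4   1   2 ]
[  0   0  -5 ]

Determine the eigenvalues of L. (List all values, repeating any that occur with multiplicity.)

The characteristic polynomial is p(t) = det(tI - L).
Expanding the 3×3 determinant: p(t) = t^3 + 7t^2 + 7t - 15.
Try t = 1: p(1) = 0, so 1 is a root.
Factor out (t - 1): p(t) = (t - 1)·(t^2 + 8t + 15).
The quadratic factors as (t + 5)·(t + 3).
Eigenvalues: -5, -3, 1.

-5, -3, 1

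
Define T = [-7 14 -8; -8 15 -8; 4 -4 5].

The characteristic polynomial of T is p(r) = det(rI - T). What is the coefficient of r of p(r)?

p(r) = r^3 - 13r^2 + 47r - 35.
The coefficient of r is 47.

47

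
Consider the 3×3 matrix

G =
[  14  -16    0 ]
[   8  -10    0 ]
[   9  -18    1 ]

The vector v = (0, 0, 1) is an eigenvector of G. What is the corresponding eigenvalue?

Compute Gv: G·(0, 0, 1) = (0, 0, 1).
Since Gv = λv, compare component 3: 1 = λ·1, so λ = 1.

1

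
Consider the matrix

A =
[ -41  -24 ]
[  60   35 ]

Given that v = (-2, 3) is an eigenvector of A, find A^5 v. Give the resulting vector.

(6250, -9375)

First find the eigenvalue: Av = (10, -15) = -5·(-2, 3), so λ = -5.
Then A^5 v = λ^5·v = (-5)^5·(-2, 3) = -3125·(-2, 3) = (6250, -9375).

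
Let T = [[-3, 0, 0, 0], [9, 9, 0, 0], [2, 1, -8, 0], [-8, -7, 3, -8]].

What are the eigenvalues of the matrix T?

T is lower triangular, so its eigenvalues are the diagonal entries.
Diagonal: -3, 9, -8, -8.

-8, -8, -3, 9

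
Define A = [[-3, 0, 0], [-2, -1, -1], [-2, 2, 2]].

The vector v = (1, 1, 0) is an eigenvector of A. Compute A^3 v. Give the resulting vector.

First find the eigenvalue: Av = (-3, -3, 0) = -3·(1, 1, 0), so λ = -3.
Then A^3 v = λ^3·v = (-3)^3·(1, 1, 0) = -27·(1, 1, 0) = (-27, -27, 0).

(-27, -27, 0)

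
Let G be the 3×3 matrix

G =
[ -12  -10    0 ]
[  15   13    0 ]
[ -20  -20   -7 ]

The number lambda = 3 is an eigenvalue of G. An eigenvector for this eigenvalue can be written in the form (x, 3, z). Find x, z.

-2, -2

We need (G - 3I)v = 0.
G - 3I = [[-15, -10, 0], [15, 10, 0], [-20, -20, -10]].
Row 1: (-15)·x + (-10)·3 + (0)·z = 0
Row 2: (15)·x + (10)·3 + (0)·z = 0
Row 3: (-20)·x + (-20)·3 + (-10)·z = 0
Solving gives x = -2, z = -2.
Check: G·(-2, 3, -2) = (-6, 9, -6) = 3·(-2, 3, -2).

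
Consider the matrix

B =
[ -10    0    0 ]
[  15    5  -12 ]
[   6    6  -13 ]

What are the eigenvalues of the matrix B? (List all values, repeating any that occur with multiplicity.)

-10, -7, -1

The characteristic polynomial is p(s) = det(sI - B).
Expanding along the first row, p(s) = s^3 + 18s^2 + 87s + 70.
Try s = -1: p(-1) = 0, so -1 is a root.
Factor out (s + 1): p(s) = (s + 1)·(s^2 + 17s + 70).
The quadratic factors as (s + 10)·(s + 7).
Eigenvalues: -10, -7, -1.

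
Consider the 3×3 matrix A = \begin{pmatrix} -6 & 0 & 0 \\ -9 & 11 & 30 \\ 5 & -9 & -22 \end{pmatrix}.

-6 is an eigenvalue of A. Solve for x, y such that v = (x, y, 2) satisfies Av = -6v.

We need (A + 6I)v = 0.
A + 6I = [[0, 0, 0], [-9, 17, 30], [5, -9, -16]].
Row 1: (0)·x + (0)·y + (0)·2 = 0
Row 2: (-9)·x + (17)·y + (30)·2 = 0
Row 3: (5)·x + (-9)·y + (-16)·2 = 0
Solving gives x = 1, y = -3.
Check: A·(1, -3, 2) = (-6, 18, -12) = -6·(1, -3, 2).

1, -3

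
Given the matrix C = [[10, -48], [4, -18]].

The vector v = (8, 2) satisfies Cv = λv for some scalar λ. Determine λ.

Compute Cv: C·(8, 2) = (-16, -4).
Since Cv = λv, compare component 1: -16 = λ·8, so λ = -2.

-2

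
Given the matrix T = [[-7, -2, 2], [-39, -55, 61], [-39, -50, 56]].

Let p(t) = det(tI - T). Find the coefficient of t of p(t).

-37

p(t) = t^3 + 6t^2 - 37t - 210.
The coefficient of t is -37.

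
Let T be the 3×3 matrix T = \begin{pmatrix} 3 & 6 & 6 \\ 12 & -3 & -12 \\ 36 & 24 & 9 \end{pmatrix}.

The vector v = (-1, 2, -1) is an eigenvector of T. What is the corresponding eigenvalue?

Compute Tv: T·(-1, 2, -1) = (3, -6, 3).
Since Tv = λv, compare component 1: 3 = λ·-1, so λ = -3.

-3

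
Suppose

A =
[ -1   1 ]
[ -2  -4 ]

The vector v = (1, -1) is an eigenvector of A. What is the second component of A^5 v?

First find the eigenvalue: Av = (-2, 2) = -2·(1, -1), so λ = -2.
Then A^5 v = λ^5·v = (-2)^5·(1, -1) = -32·(1, -1) = (-32, 32).

32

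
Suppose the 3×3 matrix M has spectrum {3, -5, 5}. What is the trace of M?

trace(M) is the sum of the eigenvalues: (3) + (-5) + (5) = 3.

3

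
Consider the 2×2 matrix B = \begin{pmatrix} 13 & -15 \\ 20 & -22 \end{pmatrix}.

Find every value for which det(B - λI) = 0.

-7, -2

det(B - rI) = (13 - r)(-22 - r) - (-15)·(20) = r^2 + 9r + 14.
This factors as (r + 7)·(r + 2) = 0.
Eigenvalues: -7, -2.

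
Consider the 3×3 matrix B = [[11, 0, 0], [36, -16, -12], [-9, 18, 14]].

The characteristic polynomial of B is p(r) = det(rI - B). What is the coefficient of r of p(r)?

p(r) = r^3 - 9r^2 - 30r + 88.
The coefficient of r is -30.

-30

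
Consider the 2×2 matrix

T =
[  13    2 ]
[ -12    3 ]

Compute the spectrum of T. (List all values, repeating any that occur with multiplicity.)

det(T - μI) = (13 - μ)(3 - μ) - (2)·(-12) = μ^2 - 16μ + 63.
This factors as (μ - 7)·(μ - 9) = 0.
Eigenvalues: 7, 9.

7, 9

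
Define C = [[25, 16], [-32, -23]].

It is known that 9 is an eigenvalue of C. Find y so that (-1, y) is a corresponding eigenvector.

We need (C - 9I)v = 0.
C - 9I = [[16, 16], [-32, -32]].
Row 1: (16)·-1 + (16)·y = 0
Row 2: (-32)·-1 + (-32)·y = 0
Solving gives y = 1.
Check: C·(-1, 1) = (-9, 9) = 9·(-1, 1).

1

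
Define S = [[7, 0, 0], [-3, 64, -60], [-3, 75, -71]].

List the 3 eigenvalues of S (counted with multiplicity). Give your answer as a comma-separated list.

Set up det(μI - S) = 0.
Expanding along the first row, p(μ) = μ^3 - 93μ + 308.
Since p(4) = 0, μ = 4 is a root.
Factor out (μ - 4): p(μ) = (μ - 4)·(μ^2 + 4μ - 77).
The quadratic factors as (μ + 11)·(μ - 7).
Eigenvalues: -11, 4, 7.

-11, 4, 7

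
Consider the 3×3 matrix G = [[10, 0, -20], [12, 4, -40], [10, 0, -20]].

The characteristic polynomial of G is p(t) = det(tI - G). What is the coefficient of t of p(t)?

-40

p(t) = t^3 + 6t^2 - 40t.
The coefficient of t is -40.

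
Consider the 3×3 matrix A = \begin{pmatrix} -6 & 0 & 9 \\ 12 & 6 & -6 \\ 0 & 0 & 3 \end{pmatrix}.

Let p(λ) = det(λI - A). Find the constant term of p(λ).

p(λ) = λ^3 - 3λ^2 - 36λ + 108.
The constant term is 108.

108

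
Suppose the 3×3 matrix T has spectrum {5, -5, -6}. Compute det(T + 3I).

If T has eigenvalues 5, -5, -6, then T + 3I has eigenvalues 8, -2, -3.
det(T + 3I) = (8) · (-2) · (-3) = 48.

48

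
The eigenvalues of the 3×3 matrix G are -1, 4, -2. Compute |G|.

8

det(G) is the product of the eigenvalues: (-1) · (4) · (-2) = 8.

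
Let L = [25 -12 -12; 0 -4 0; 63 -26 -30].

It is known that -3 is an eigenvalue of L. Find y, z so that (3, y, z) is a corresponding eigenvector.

0, 7

We need (L + 3I)v = 0.
L + 3I = [[28, -12, -12], [0, -1, 0], [63, -26, -27]].
Row 1: (28)·3 + (-12)·y + (-12)·z = 0
Row 2: (0)·3 + (-1)·y + (0)·z = 0
Row 3: (63)·3 + (-26)·y + (-27)·z = 0
Solving gives y = 0, z = 7.
Check: L·(3, 0, 7) = (-9, 0, -21) = -3·(3, 0, 7).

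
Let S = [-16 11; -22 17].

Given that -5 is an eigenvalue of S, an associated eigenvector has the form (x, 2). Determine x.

We need (S + 5I)v = 0.
S + 5I = [[-11, 11], [-22, 22]].
Row 1: (-11)·x + (11)·2 = 0
Row 2: (-22)·x + (22)·2 = 0
Solving gives x = 2.
Check: S·(2, 2) = (-10, -10) = -5·(2, 2).

2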